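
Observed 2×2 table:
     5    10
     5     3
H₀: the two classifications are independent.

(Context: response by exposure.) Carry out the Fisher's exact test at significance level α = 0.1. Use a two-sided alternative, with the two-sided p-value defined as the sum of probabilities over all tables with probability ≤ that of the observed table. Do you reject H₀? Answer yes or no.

reject H₀: no

Margins: r₁=15, r₂=8, c₁=10, c₂=13, n=23
p_obs = C(15,5)·C(8,5)/C(23,10); sum pmf over tables with pmf ≤ p_obs
p-value (two-sided) = 0.22129
At α=0.1: p ≥ α → fail to reject H₀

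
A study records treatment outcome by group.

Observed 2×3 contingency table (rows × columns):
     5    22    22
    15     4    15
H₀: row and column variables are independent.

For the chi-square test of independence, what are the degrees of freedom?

degrees of freedom = 2

df = (r−1)(c−1) = (2−1)·(3−1) = 2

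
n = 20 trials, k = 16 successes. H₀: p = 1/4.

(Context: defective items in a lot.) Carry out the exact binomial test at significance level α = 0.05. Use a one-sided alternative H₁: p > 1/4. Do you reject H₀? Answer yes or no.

Exact binomial: n=20, k=16, p₀=1/4=0.2500
P(X≥16) from Σ C(n,i)·p₀^i·(1−p₀)^(n−i)
p-value (one-sided, H₁ greater) = 0.00000
At α=0.05: p < α → reject H₀

reject H₀: yes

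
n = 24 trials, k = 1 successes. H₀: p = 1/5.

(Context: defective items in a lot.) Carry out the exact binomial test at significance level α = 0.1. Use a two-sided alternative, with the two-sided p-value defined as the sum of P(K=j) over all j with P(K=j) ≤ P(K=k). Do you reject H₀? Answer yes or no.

Exact binomial: n=24, k=1, p₀=1/5=0.2000
P(X=j) = C(n,j)·p₀^j·(1−p₀)^(n−j); p = Σ P(X=j) over j with P(X=j) ≤ P(X=1)
p-value (two-sided) = 0.06923
At α=0.1: p < α → reject H₀

reject H₀: yes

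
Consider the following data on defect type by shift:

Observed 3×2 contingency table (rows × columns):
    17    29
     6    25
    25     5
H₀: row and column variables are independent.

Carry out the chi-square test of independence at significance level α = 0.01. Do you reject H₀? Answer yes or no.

reject H₀: yes

Row totals [46, 31, 30], col totals [48, 59], n=107
χ² = (17−20.64)²/20.64 + (29−25.36)²/25.36 + (6−13.91)²/13.91 + (25−17.09)²/17.09 + (25−13.46)²/13.46 + (5−16.54)²/16.54 = 27.2663
df = 2
p-value (upper-tail) = 0.00000
At α=0.01: p < α → reject H₀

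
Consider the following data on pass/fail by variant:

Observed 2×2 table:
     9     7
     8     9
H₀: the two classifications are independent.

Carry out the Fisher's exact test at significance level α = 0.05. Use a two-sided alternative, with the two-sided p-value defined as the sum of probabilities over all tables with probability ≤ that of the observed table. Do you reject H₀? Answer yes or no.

reject H₀: no

Margins: r₁=16, r₂=17, c₁=17, c₂=16, n=33
p_obs = C(16,9)·C(17,8)/C(33,17); sum pmf over tables with pmf ≤ p_obs
p-value (two-sided) = 0.73186
At α=0.05: p ≥ α → fail to reject H₀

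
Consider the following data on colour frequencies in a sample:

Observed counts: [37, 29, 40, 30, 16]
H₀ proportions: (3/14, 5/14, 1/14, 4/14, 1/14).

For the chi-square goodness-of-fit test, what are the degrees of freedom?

df = k − 1 = 5 − 1 = 4

degrees of freedom = 4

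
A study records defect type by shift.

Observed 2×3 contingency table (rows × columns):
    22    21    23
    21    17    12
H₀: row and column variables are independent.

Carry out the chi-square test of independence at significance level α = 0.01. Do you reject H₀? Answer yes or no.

reject H₀: no

Row totals [66, 50], col totals [43, 38, 35], n=116
χ² = (22−24.47)²/24.47 + (21−21.62)²/21.62 + (23−19.91)²/19.91 + (21−18.53)²/18.53 + (17−16.38)²/16.38 + (12−15.09)²/15.09 = 1.7274
df = 2
p-value (upper-tail) = 0.42160
At α=0.01: p ≥ α → fail to reject H₀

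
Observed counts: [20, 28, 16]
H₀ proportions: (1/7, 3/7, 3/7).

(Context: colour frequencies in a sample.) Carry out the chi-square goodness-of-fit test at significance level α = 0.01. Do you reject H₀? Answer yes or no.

n = 64; E_i = n·p_i = [9.14, 27.43, 27.43]
χ² = (20−9.14)²/9.14 + (28−27.43)²/27.43 + (16−27.43)²/27.43 = 17.6667
df = 2
p-value (upper-tail) = 0.00015
At α=0.01: p < α → reject H₀

reject H₀: yes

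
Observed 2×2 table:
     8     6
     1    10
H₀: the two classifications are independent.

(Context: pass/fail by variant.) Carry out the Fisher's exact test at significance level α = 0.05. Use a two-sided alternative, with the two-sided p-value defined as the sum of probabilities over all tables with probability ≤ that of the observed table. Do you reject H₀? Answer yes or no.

Margins: r₁=14, r₂=11, c₁=9, c₂=16, n=25
p_obs = C(14,8)·C(11,1)/C(25,9); sum pmf over tables with pmf ≤ p_obs
p-value (two-sided) = 0.03301
At α=0.05: p < α → reject H₀

reject H₀: yes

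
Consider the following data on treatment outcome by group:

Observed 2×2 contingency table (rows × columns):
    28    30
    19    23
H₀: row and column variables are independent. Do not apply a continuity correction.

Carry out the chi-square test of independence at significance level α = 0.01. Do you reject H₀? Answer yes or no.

reject H₀: no

Row totals [58, 42], col totals [47, 53], n=100
χ² = (28−27.26)²/27.26 + (30−30.74)²/30.74 + (19−19.74)²/19.74 + (23−22.26)²/22.26 = 0.0902
df = 1
p-value (upper-tail) = 0.76387
At α=0.01: p ≥ α → fail to reject H₀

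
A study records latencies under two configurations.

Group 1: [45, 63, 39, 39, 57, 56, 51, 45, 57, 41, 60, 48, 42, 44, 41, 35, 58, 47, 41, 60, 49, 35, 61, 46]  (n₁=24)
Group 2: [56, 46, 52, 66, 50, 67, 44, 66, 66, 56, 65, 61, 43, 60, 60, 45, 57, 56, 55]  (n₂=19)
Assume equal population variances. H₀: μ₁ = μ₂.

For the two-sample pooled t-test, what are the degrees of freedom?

degrees of freedom = 41

df = n₁ + n₂ − 2 = 24 + 19 − 2 = 41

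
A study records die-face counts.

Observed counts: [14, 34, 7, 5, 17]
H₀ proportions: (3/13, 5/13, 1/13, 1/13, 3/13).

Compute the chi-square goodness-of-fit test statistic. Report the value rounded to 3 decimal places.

n = 77; E_i = n·p_i = [17.77, 29.62, 5.92, 5.92, 17.77]
χ² = (14−17.77)²/17.77 + (34−29.62)²/29.62 + (7−5.92)²/5.92 + (5−5.92)²/5.92 + (17−17.77)²/17.77 = 1.8216
df = 4

test statistic = 1.822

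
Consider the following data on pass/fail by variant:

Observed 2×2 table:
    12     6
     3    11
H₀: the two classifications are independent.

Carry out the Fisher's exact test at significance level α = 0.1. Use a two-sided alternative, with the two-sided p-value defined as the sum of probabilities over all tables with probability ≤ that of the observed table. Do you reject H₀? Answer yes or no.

reject H₀: yes

Margins: r₁=18, r₂=14, c₁=15, c₂=17, n=32
p_obs = C(18,12)·C(14,3)/C(32,15); sum pmf over tables with pmf ≤ p_obs
p-value (two-sided) = 0.01550
At α=0.1: p < α → reject H₀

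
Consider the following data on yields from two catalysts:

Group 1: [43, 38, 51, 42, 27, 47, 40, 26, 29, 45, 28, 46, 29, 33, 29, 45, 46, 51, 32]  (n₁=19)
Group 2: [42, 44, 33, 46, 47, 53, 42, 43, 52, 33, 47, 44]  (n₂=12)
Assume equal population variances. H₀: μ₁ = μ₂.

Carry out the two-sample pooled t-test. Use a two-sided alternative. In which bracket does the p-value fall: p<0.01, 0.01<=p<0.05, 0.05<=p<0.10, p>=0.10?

p-value bracket: 0.05<=p<0.10

x̄₁=38.263, s₁=8.685, n₁=19
x̄₂=43.833, s₂=6.162, n₂=12
s_p² = [18·8.685² + 11·6.162²]/29 = 61.2190
SE = √(s_p²·(1/19+1/12)) = 2.8851
t = (38.263−43.833)/2.8851 = -1.9307
df = 29
p-value (two-sided) = 0.06335
→ bracket: 0.05<=p<0.10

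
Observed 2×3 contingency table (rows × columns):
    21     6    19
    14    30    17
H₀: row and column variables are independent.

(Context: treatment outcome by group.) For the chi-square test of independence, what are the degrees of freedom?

degrees of freedom = 2

df = (r−1)(c−1) = (2−1)·(3−1) = 2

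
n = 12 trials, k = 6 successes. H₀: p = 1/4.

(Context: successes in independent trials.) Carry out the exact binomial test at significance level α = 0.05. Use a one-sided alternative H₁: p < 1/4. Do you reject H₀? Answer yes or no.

reject H₀: no

Exact binomial: n=12, k=6, p₀=1/4=0.2500
P(X≤6) from Σ C(n,i)·p₀^i·(1−p₀)^(n−i)
p-value (one-sided, H₁ less) = 0.98575
At α=0.05: p ≥ α → fail to reject H₀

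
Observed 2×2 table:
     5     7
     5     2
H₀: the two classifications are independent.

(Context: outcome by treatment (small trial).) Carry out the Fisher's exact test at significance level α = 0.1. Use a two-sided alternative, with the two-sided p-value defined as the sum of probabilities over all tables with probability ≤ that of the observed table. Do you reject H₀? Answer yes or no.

reject H₀: no

Margins: r₁=12, r₂=7, c₁=10, c₂=9, n=19
p_obs = C(12,5)·C(7,5)/C(19,10); sum pmf over tables with pmf ≤ p_obs
p-value (two-sided) = 0.34985
At α=0.1: p ≥ α → fail to reject H₀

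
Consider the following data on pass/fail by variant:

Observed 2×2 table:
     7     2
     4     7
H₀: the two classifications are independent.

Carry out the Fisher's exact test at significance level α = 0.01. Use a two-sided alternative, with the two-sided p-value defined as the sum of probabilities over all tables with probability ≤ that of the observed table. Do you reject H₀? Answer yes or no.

reject H₀: no

Margins: r₁=9, r₂=11, c₁=11, c₂=9, n=20
p_obs = C(9,7)·C(11,4)/C(20,11); sum pmf over tables with pmf ≤ p_obs
p-value (two-sided) = 0.09228
At α=0.01: p ≥ α → fail to reject H₀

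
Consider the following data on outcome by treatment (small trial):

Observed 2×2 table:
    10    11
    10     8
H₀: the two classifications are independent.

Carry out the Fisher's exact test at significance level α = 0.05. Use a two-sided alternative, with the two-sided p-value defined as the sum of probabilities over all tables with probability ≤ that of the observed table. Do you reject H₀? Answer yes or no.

reject H₀: no

Margins: r₁=21, r₂=18, c₁=20, c₂=19, n=39
p_obs = C(21,10)·C(18,10)/C(39,20); sum pmf over tables with pmf ≤ p_obs
p-value (two-sided) = 0.75119
At α=0.05: p ≥ α → fail to reject H₀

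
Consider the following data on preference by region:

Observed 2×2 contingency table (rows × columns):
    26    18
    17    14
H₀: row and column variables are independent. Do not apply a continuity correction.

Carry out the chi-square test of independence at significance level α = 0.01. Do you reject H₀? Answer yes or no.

Row totals [44, 31], col totals [43, 32], n=75
χ² = (26−25.23)²/25.23 + (18−18.77)²/18.77 + (17−17.77)²/17.77 + (14−13.23)²/13.23 = 0.1344
df = 1
p-value (upper-tail) = 0.71389
At α=0.01: p ≥ α → fail to reject H₀

reject H₀: no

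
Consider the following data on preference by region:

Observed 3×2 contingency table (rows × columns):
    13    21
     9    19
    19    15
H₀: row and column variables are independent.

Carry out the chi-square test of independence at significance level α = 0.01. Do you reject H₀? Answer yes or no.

Row totals [34, 28, 34], col totals [41, 55], n=96
χ² = (13−14.52)²/14.52 + (21−19.48)²/19.48 + (9−11.96)²/11.96 + (19−16.04)²/16.04 + (19−14.52)²/14.52 + (15−19.48)²/19.48 = 3.9671
df = 2
p-value (upper-tail) = 0.13758
At α=0.01: p ≥ α → fail to reject H₀

reject H₀: no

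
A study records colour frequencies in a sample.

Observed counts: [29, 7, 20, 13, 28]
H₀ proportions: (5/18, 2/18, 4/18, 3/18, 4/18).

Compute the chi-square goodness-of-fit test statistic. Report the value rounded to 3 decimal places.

test statistic = 4.140

n = 97; E_i = n·p_i = [26.94, 10.78, 21.56, 16.17, 21.56]
χ² = (29−26.94)²/26.94 + (7−10.78)²/10.78 + (20−21.56)²/21.56 + (13−16.17)²/16.17 + (28−21.56)²/21.56 = 4.1402
df = 4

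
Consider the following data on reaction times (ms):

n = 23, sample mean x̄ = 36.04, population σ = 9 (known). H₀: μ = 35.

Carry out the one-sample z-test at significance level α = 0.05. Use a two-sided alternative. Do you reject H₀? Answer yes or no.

reject H₀: no

SE = σ/√n = 9/√23 = 1.8766
z = (x̄−μ₀)/SE = (36.04−35)/1.8766 = 0.5542
p-value (two-sided) = 0.57945
At α=0.05: p ≥ α → fail to reject H₀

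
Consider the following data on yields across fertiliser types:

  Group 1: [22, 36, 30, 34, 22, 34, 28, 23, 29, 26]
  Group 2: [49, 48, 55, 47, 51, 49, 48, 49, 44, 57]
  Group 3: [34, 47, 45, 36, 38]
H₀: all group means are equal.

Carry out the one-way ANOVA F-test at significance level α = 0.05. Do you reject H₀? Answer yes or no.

reject H₀: yes

Group means [28.40, 49.70, 40.00], grand mean 39.240
SSB = Σnᵢ(x̄ᵢ−x̄)² = 2272.060; SSW = ΣΣ(x−x̄ᵢ)² = 500.500
MSB = 2272.060/2 = 1136.0300; MSW = 500.500/22 = 22.7500
F = MSB/MSW = 49.9354
df = (2, 22)
p-value (upper-tail) = 0.00000
At α=0.05: p < α → reject H₀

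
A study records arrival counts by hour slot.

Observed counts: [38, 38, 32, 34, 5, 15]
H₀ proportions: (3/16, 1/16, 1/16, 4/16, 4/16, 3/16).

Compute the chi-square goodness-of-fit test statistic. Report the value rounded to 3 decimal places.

n = 162; E_i = n·p_i = [30.38, 10.12, 10.12, 40.50, 40.50, 30.38]
χ² = (38−30.38)²/30.38 + (38−10.12)²/10.12 + (32−10.12)²/10.12 + (34−40.50)²/40.50 + (5−40.50)²/40.50 + (15−30.38)²/30.38 = 165.8601
df = 5

test statistic = 165.860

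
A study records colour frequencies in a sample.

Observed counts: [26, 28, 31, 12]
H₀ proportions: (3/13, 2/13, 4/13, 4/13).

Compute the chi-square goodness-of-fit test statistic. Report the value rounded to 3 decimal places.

n = 97; E_i = n·p_i = [22.38, 14.92, 29.85, 29.85]
χ² = (26−22.38)²/22.38 + (28−14.92)²/14.92 + (31−29.85)²/29.85 + (12−29.85)²/29.85 = 22.7586
df = 3

test statistic = 22.759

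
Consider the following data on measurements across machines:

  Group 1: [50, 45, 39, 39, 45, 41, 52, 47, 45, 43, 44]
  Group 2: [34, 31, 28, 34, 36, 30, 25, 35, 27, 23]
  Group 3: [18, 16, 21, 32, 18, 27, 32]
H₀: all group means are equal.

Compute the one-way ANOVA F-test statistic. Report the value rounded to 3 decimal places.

Group means [44.55, 30.30, 23.43], grand mean 34.179
SSB = Σnᵢ(x̄ᵢ−x̄)² = 2141.566; SSW = ΣΣ(x−x̄ᵢ)² = 628.542
MSB = 2141.566/2 = 1070.7828; MSW = 628.542/25 = 25.1417
F = MSB/MSW = 42.5900
df = (2, 25)

test statistic = 42.590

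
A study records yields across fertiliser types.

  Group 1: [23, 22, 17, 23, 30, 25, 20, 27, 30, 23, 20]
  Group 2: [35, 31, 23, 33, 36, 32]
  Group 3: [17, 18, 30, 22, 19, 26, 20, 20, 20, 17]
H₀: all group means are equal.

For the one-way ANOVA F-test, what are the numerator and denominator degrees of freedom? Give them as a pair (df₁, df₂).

degrees of freedom = [2, 24]

k = 3 groups, N = 27 total
df = (k−1, N−k) = (3−1, 27−3) = (2, 24)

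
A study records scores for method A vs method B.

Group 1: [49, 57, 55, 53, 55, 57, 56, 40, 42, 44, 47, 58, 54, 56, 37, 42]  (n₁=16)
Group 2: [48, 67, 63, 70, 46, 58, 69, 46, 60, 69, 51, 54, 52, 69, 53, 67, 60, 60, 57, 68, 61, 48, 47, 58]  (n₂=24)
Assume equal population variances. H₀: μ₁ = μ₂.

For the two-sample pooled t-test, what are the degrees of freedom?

degrees of freedom = 38

df = n₁ + n₂ − 2 = 16 + 24 − 2 = 38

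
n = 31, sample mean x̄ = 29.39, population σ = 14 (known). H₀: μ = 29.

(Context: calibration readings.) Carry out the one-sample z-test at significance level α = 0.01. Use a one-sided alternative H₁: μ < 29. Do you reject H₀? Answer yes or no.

reject H₀: no

SE = σ/√n = 14/√31 = 2.5145
z = (x̄−μ₀)/SE = (29.39−29)/2.5145 = 0.1551
p-value (one-sided, H₁ less) = 0.56163
At α=0.01: p ≥ α → fail to reject H₀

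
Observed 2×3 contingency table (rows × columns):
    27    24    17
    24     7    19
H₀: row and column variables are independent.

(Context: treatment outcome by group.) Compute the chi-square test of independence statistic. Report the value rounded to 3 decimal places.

test statistic = 7.028

Row totals [68, 50], col totals [51, 31, 36], n=118
χ² = (27−29.39)²/29.39 + (24−17.86)²/17.86 + (17−20.75)²/20.75 + (24−21.61)²/21.61 + (7−13.14)²/13.14 + (19−15.25)²/15.25 = 7.0279
df = 2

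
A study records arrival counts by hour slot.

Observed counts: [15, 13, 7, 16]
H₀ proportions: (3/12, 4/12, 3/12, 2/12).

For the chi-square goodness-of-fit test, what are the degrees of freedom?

degrees of freedom = 3

df = k − 1 = 4 − 1 = 3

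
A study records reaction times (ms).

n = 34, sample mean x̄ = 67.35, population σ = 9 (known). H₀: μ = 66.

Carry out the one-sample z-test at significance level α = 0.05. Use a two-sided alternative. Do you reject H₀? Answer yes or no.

SE = σ/√n = 9/√34 = 1.5435
z = (x̄−μ₀)/SE = (67.35−66)/1.5435 = 0.8746
p-value (two-sided) = 0.38177
At α=0.05: p ≥ α → fail to reject H₀

reject H₀: no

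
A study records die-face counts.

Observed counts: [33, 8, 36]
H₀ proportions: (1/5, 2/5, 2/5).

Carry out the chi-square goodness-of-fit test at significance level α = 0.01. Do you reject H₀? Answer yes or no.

reject H₀: yes

n = 77; E_i = n·p_i = [15.40, 30.80, 30.80]
χ² = (33−15.40)²/15.40 + (8−30.80)²/30.80 + (36−30.80)²/30.80 = 37.8701
df = 2
p-value (upper-tail) = 0.00000
At α=0.01: p < α → reject H₀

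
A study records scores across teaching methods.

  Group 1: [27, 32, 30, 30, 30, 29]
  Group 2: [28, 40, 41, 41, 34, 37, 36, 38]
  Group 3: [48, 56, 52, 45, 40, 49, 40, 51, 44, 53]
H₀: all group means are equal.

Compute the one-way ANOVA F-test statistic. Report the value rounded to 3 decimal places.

Group means [29.67, 36.88, 47.80], grand mean 39.625
SSB = Σnᵢ(x̄ᵢ−x̄)² = 1323.817; SSW = ΣΣ(x−x̄ᵢ)² = 413.808
MSB = 1323.817/2 = 661.9083; MSW = 413.808/21 = 19.7052
F = MSB/MSW = 33.5906
df = (2, 21)

test statistic = 33.591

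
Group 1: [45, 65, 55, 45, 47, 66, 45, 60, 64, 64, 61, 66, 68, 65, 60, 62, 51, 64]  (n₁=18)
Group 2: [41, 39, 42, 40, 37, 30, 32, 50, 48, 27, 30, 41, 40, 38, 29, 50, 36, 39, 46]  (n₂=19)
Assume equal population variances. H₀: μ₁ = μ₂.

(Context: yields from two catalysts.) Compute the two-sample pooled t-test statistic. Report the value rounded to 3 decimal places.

x̄₁=58.500, s₁=8.219, n₁=18
x̄₂=38.684, s₂=6.905, n₂=19
s_p² = [17·8.219² + 18·6.905²]/35 = 57.3316
SE = √(s_p²·(1/18+1/19)) = 2.4905
t = (58.500−38.684)/2.4905 = 7.9566
df = 35

test statistic = 7.957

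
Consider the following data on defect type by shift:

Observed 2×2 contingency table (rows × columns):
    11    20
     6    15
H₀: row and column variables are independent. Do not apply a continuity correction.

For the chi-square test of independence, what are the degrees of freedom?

df = (r−1)(c−1) = (2−1)·(2−1) = 1

degrees of freedom = 1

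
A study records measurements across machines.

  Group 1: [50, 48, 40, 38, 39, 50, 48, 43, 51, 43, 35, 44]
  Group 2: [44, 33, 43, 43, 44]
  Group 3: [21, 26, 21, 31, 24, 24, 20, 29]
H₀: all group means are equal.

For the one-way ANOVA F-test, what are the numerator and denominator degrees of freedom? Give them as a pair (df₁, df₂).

degrees of freedom = [2, 22]

k = 3 groups, N = 25 total
df = (k−1, N−k) = (3−1, 25−3) = (2, 22)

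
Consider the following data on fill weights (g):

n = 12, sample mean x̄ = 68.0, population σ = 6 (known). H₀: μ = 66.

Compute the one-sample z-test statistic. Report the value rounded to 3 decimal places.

test statistic = 1.155

SE = σ/√n = 6/√12 = 1.7321
z = (x̄−μ₀)/SE = (68.0−66)/1.7321 = 1.1547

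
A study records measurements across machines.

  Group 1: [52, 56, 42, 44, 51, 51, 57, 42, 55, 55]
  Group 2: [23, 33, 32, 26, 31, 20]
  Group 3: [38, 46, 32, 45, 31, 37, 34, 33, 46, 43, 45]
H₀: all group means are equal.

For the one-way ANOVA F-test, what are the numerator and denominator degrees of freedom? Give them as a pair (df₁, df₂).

degrees of freedom = [2, 24]

k = 3 groups, N = 27 total
df = (k−1, N−k) = (3−1, 27−3) = (2, 24)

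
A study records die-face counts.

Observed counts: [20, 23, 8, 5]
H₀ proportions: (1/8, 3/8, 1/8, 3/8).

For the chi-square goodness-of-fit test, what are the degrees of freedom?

degrees of freedom = 3

df = k − 1 = 4 − 1 = 3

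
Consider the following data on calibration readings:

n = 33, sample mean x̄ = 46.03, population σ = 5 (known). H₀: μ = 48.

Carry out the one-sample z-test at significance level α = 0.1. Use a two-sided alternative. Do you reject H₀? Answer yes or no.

reject H₀: yes

SE = σ/√n = 5/√33 = 0.8704
z = (x̄−μ₀)/SE = (46.03−48)/0.8704 = -2.2634
p-value (two-sided) = 0.02361
At α=0.1: p < α → reject H₀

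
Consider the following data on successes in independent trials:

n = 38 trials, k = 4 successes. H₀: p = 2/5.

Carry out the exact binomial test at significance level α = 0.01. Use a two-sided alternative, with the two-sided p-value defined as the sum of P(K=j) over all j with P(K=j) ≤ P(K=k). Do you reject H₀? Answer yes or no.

Exact binomial: n=38, k=4, p₀=2/5=0.4000
P(X=j) = C(n,j)·p₀^j·(1−p₀)^(n−j); p = Σ P(X=j) over j with P(X=j) ≤ P(X=4)
p-value (two-sided) = 0.00009
At α=0.01: p < α → reject H₀

reject H₀: yes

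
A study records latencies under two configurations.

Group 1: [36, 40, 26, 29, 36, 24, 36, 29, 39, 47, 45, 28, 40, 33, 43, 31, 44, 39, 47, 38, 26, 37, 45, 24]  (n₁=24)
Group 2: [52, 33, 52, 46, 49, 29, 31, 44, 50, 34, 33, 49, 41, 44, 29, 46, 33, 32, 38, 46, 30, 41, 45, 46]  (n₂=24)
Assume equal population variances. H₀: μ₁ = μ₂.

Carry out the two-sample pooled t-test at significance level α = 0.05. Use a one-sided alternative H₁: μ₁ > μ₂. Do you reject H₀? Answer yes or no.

x̄₁=35.917, s₁=7.389, n₁=24
x̄₂=40.542, s₂=7.857, n₂=24
s_p² = [23·7.389² + 23·7.857²]/46 = 58.1694
SE = √(s_p²·(1/24+1/24)) = 2.2017
t = (35.917−40.542)/2.2017 = -2.1007
df = 46
p-value (one-sided, H₁ greater) = 0.97941
At α=0.05: p ≥ α → fail to reject H₀

reject H₀: no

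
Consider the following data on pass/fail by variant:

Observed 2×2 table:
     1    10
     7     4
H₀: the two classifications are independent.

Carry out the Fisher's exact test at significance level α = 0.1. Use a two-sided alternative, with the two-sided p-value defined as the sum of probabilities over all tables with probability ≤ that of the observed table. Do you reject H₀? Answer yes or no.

reject H₀: yes

Margins: r₁=11, r₂=11, c₁=8, c₂=14, n=22
p_obs = C(11,1)·C(11,7)/C(22,8); sum pmf over tables with pmf ≤ p_obs
p-value (two-sided) = 0.02374
At α=0.1: p < α → reject H₀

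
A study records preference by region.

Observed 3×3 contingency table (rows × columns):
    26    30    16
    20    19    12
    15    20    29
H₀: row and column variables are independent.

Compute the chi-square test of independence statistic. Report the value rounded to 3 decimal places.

test statistic = 10.641

Row totals [72, 51, 64], col totals [61, 69, 57], n=187
χ² = (26−23.49)²/23.49 + (30−26.57)²/26.57 + (16−21.95)²/21.95 + (20−16.64)²/16.64 + (19−18.82)²/18.82 + (12−15.55)²/15.55 + (15−20.88)²/20.88 + (20−23.61)²/23.61 + (29−19.51)²/19.51 = 10.6406
df = 4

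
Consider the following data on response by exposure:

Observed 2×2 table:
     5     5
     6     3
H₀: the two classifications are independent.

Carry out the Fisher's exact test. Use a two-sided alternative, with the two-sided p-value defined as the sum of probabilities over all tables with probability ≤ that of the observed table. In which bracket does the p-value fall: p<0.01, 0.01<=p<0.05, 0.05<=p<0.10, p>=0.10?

p-value bracket: p>=0.10

Margins: r₁=10, r₂=9, c₁=11, c₂=8, n=19
p_obs = C(10,5)·C(9,6)/C(19,11); sum pmf over tables with pmf ≤ p_obs
p-value (two-sided) = 0.64992
→ bracket: p>=0.10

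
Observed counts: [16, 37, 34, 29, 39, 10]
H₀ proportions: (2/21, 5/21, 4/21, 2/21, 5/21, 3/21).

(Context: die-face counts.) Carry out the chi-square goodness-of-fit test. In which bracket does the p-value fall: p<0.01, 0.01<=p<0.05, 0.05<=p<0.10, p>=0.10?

n = 165; E_i = n·p_i = [15.71, 39.29, 31.43, 15.71, 39.29, 23.57]
χ² = (16−15.71)²/15.71 + (37−39.29)²/39.29 + (34−31.43)²/31.43 + (29−15.71)²/15.71 + (39−39.29)²/39.29 + (10−23.57)²/23.57 = 19.3970
df = 5
p-value (upper-tail) = 0.00162
→ bracket: p<0.01

p-value bracket: p<0.01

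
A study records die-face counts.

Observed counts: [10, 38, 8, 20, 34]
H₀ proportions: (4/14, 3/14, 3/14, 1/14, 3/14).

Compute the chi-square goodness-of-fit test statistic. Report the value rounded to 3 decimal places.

test statistic = 57.109

n = 110; E_i = n·p_i = [31.43, 23.57, 23.57, 7.86, 23.57]
χ² = (10−31.43)²/31.43 + (38−23.57)²/23.57 + (8−23.57)²/23.57 + (20−7.86)²/7.86 + (34−23.57)²/23.57 = 57.1091
df = 4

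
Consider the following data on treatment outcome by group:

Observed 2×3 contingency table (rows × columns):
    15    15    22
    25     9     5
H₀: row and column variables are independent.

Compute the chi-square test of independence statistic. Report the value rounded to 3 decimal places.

test statistic = 13.114

Row totals [52, 39], col totals [40, 24, 27], n=91
χ² = (15−22.86)²/22.86 + (15−13.71)²/13.71 + (22−15.43)²/15.43 + (25−17.14)²/17.14 + (9−10.29)²/10.29 + (5−11.57)²/11.57 = 13.1142
df = 2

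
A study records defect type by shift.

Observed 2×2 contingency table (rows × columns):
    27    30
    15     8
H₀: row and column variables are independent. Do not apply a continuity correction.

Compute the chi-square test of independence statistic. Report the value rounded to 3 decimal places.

Row totals [57, 23], col totals [42, 38], n=80
χ² = (27−29.93)²/29.93 + (30−27.07)²/27.07 + (15−12.07)²/12.07 + (8−10.93)²/10.93 = 2.0936
df = 1

test statistic = 2.094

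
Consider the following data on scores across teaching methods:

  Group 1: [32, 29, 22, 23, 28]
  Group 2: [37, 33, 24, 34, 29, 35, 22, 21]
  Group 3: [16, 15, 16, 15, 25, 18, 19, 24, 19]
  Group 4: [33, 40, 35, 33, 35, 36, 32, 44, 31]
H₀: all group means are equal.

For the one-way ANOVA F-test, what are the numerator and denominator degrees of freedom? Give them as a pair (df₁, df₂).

k = 4 groups, N = 31 total
df = (k−1, N−k) = (4−1, 31−4) = (3, 27)

degrees of freedom = [3, 27]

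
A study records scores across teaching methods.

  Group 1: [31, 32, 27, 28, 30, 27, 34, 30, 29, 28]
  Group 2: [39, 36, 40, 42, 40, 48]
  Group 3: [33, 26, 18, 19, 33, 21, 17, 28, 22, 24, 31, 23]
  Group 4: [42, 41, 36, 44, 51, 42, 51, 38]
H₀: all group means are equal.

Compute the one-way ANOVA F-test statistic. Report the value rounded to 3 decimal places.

Group means [29.60, 40.83, 24.58, 43.12], grand mean 32.806
SSB = Σnᵢ(x̄ᵢ−x̄)² = 2152.614; SSW = ΣΣ(x−x̄ᵢ)² = 687.025
MSB = 2152.614/3 = 717.5380; MSW = 687.025/32 = 21.4695
F = MSB/MSW = 33.4212
df = (3, 32)

test statistic = 33.421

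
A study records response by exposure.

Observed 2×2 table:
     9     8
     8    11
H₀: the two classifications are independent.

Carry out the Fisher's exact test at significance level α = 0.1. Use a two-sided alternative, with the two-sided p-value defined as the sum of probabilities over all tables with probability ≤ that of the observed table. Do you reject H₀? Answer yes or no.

Margins: r₁=17, r₂=19, c₁=17, c₂=19, n=36
p_obs = C(17,9)·C(19,8)/C(36,17); sum pmf over tables with pmf ≤ p_obs
p-value (two-sided) = 0.73879
At α=0.1: p ≥ α → fail to reject H₀

reject H₀: no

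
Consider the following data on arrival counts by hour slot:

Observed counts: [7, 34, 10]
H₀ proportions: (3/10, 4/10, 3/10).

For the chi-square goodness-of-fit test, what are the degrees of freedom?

df = k − 1 = 3 − 1 = 2

degrees of freedom = 2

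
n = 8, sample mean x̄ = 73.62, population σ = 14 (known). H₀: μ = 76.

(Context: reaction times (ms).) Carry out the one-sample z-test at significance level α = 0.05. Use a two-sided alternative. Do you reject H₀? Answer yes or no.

SE = σ/√n = 14/√8 = 4.9497
z = (x̄−μ₀)/SE = (73.62−76)/4.9497 = -0.4808
p-value (two-sided) = 0.63064
At α=0.05: p ≥ α → fail to reject H₀

reject H₀: no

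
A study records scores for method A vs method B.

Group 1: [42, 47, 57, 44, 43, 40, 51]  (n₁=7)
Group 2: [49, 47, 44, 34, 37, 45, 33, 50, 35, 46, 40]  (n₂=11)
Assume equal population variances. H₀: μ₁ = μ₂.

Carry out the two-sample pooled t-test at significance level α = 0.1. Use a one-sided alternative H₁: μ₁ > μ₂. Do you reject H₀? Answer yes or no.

reject H₀: yes

x̄₁=46.286, s₁=5.936, n₁=7
x̄₂=41.818, s₂=6.242, n₂=11
s_p² = [6·5.936² + 10·6.242²]/16 = 37.5666
SE = √(s_p²·(1/7+1/11)) = 2.9634
t = (46.286−41.818)/2.9634 = 1.5076
df = 16
p-value (one-sided, H₁ greater) = 0.07558
At α=0.1: p < α → reject H₀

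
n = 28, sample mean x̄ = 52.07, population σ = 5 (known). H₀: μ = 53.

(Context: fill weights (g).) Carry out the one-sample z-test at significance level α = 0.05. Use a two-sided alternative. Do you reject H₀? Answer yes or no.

reject H₀: no

SE = σ/√n = 5/√28 = 0.9449
z = (x̄−μ₀)/SE = (52.07−53)/0.9449 = -0.9842
p-value (two-sided) = 0.32501
At α=0.05: p ≥ α → fail to reject H₀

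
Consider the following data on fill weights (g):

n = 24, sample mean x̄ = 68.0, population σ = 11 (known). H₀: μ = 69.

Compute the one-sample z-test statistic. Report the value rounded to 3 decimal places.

test statistic = -0.445

SE = σ/√n = 11/√24 = 2.2454
z = (x̄−μ₀)/SE = (68.0−69)/2.2454 = -0.4454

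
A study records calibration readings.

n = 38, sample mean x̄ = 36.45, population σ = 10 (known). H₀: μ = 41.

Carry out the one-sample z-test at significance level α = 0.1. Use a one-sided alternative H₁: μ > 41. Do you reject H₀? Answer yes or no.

SE = σ/√n = 10/√38 = 1.6222
z = (x̄−μ₀)/SE = (36.45−41)/1.6222 = -2.8048
p-value (one-sided, H₁ greater) = 0.99748
At α=0.1: p ≥ α → fail to reject H₀

reject H₀: no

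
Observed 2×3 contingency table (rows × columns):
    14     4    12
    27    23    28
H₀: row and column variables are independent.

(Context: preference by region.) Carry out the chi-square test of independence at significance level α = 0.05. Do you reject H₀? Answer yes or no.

Row totals [30, 78], col totals [41, 27, 40], n=108
χ² = (14−11.39)²/11.39 + (4−7.50)²/7.50 + (12−11.11)²/11.11 + (27−29.61)²/29.61 + (23−19.50)²/19.50 + (28−28.89)²/28.89 = 3.1889
df = 2
p-value (upper-tail) = 0.20302
At α=0.05: p ≥ α → fail to reject H₀

reject H₀: no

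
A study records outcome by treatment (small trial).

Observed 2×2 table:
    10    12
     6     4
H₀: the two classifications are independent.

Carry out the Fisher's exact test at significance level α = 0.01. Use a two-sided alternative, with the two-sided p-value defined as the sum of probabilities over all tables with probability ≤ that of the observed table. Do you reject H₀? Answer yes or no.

Margins: r₁=22, r₂=10, c₁=16, c₂=16, n=32
p_obs = C(22,10)·C(10,6)/C(32,16); sum pmf over tables with pmf ≤ p_obs
p-value (two-sided) = 0.70425
At α=0.01: p ≥ α → fail to reject H₀

reject H₀: no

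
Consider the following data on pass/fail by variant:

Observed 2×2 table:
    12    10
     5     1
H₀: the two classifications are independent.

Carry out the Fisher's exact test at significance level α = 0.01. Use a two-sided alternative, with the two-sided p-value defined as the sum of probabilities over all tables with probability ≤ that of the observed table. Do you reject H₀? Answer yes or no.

Margins: r₁=22, r₂=6, c₁=17, c₂=11, n=28
p_obs = C(22,12)·C(6,5)/C(28,17); sum pmf over tables with pmf ≤ p_obs
p-value (two-sided) = 0.35473
At α=0.01: p ≥ α → fail to reject H₀

reject H₀: no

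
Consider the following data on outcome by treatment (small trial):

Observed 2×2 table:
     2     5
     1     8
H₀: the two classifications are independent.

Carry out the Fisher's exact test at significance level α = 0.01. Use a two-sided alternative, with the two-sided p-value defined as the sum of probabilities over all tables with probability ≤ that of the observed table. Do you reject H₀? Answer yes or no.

Margins: r₁=7, r₂=9, c₁=3, c₂=13, n=16
p_obs = C(7,2)·C(9,1)/C(16,3); sum pmf over tables with pmf ≤ p_obs
p-value (two-sided) = 0.55000
At α=0.01: p ≥ α → fail to reject H₀

reject H₀: no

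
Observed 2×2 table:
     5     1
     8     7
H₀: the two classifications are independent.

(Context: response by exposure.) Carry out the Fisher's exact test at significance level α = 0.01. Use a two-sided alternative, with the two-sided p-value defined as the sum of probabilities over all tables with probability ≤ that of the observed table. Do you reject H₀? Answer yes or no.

Margins: r₁=6, r₂=15, c₁=13, c₂=8, n=21
p_obs = C(6,5)·C(15,8)/C(21,13); sum pmf over tables with pmf ≤ p_obs
p-value (two-sided) = 0.33591
At α=0.01: p ≥ α → fail to reject H₀

reject H₀: no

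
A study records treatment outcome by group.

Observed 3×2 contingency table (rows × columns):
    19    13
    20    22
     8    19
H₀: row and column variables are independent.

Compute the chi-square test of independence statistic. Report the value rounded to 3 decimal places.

test statistic = 5.242

Row totals [32, 42, 27], col totals [47, 54], n=101
χ² = (19−14.89)²/14.89 + (13−17.11)²/17.11 + (20−19.54)²/19.54 + (22−22.46)²/22.46 + (8−12.56)²/12.56 + (19−14.44)²/14.44 = 5.2417
df = 2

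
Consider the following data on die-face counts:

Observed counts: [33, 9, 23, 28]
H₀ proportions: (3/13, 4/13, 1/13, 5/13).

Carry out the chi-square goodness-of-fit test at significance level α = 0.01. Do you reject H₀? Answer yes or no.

reject H₀: yes

n = 93; E_i = n·p_i = [21.46, 28.62, 7.15, 35.77]
χ² = (33−21.46)²/21.46 + (9−28.62)²/28.62 + (23−7.15)²/7.15 + (28−35.77)²/35.77 = 56.4371
df = 3
p-value (upper-tail) = 0.00000
At α=0.01: p < α → reject H₀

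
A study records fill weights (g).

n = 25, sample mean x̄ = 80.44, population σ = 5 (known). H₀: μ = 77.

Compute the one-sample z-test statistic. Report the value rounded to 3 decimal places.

test statistic = 3.440

SE = σ/√n = 5/√25 = 1.0000
z = (x̄−μ₀)/SE = (80.44−77)/1.0000 = 3.4400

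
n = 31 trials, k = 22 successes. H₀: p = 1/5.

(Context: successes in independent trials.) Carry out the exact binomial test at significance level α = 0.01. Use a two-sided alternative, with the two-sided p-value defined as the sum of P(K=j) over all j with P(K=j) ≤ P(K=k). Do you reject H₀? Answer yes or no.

Exact binomial: n=31, k=22, p₀=1/5=0.2000
P(X=j) = C(n,j)·p₀^j·(1−p₀)^(n−j); p = Σ P(X=j) over j with P(X=j) ≤ P(X=22)
p-value (two-sided) = 0.00000
At α=0.01: p < α → reject H₀

reject H₀: yes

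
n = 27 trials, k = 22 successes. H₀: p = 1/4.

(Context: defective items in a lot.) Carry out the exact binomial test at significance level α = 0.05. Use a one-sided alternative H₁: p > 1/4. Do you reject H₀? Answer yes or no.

reject H₀: yes

Exact binomial: n=27, k=22, p₀=1/4=0.2500
P(X≥22) from Σ C(n,i)·p₀^i·(1−p₀)^(n−i)
p-value (one-sided, H₁ greater) = 0.00000
At α=0.05: p < α → reject H₀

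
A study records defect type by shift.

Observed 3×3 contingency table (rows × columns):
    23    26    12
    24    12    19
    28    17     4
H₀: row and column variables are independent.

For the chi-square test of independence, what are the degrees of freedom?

df = (r−1)(c−1) = (3−1)·(3−1) = 4

degrees of freedom = 4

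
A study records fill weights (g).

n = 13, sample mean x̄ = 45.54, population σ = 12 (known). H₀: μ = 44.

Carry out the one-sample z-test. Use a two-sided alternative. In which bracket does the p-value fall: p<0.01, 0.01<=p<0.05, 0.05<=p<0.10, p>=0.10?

SE = σ/√n = 12/√13 = 3.3282
z = (x̄−μ₀)/SE = (45.54−44)/3.3282 = 0.4627
p-value (two-sided) = 0.64357
→ bracket: p>=0.10

p-value bracket: p>=0.10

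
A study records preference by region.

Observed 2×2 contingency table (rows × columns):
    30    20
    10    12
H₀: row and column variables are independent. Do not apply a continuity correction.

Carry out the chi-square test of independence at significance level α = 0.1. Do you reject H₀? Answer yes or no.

reject H₀: no

Row totals [50, 22], col totals [40, 32], n=72
χ² = (30−27.78)²/27.78 + (20−22.22)²/22.22 + (10−12.22)²/12.22 + (12−9.78)²/9.78 = 1.3091
df = 1
p-value (upper-tail) = 0.25256
At α=0.1: p ≥ α → fail to reject H₀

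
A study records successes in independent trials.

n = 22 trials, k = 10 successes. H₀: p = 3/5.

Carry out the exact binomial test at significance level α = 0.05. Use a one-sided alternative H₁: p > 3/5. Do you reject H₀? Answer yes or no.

Exact binomial: n=22, k=10, p₀=3/5=0.6000
P(X≥10) from Σ C(n,i)·p₀^i·(1−p₀)^(n−i)
p-value (one-sided, H₁ greater) = 0.94489
At α=0.05: p ≥ α → fail to reject H₀

reject H₀: no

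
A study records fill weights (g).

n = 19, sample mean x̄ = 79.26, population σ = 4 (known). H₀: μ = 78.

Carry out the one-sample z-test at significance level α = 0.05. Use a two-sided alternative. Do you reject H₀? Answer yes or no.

reject H₀: no

SE = σ/√n = 4/√19 = 0.9177
z = (x̄−μ₀)/SE = (79.26−78)/0.9177 = 1.3731
p-value (two-sided) = 0.16974
At α=0.05: p ≥ α → fail to reject H₀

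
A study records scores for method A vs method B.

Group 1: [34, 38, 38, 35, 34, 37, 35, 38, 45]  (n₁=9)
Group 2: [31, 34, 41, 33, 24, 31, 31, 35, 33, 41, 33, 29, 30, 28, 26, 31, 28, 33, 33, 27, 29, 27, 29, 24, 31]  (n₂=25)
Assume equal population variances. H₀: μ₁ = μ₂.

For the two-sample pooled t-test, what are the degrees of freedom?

df = n₁ + n₂ − 2 = 9 + 25 − 2 = 32

degrees of freedom = 32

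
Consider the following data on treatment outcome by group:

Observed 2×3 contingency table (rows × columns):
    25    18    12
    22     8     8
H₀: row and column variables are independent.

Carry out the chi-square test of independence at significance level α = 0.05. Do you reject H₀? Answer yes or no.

reject H₀: no

Row totals [55, 38], col totals [47, 26, 20], n=93
χ² = (25−27.80)²/27.80 + (18−15.38)²/15.38 + (12−11.83)²/11.83 + (22−19.20)²/19.20 + (8−10.62)²/10.62 + (8−8.17)²/8.17 = 1.7899
df = 2
p-value (upper-tail) = 0.40862
At α=0.05: p ≥ α → fail to reject H₀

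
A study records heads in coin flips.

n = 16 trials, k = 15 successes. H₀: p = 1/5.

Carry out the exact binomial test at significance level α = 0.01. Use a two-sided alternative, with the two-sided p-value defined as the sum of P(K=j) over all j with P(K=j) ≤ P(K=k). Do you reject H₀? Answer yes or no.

reject H₀: yes

Exact binomial: n=16, k=15, p₀=1/5=0.2000
P(X=j) = C(n,j)·p₀^j·(1−p₀)^(n−j); p = Σ P(X=j) over j with P(X=j) ≤ P(X=15)
p-value (two-sided) = 0.00000
At α=0.01: p < α → reject H₀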